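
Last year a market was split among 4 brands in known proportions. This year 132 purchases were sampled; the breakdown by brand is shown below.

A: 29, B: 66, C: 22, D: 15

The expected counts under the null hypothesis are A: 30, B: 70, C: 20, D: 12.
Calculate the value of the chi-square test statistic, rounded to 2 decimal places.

A: (29 − 30)²/30 = 1/30 = 0.033
B: (66 − 70)²/70 = 16/70 = 0.229
C: (22 − 20)²/20 = 4/20 = 0.200
D: (15 − 12)²/12 = 9/12 = 0.750
Sum = 1.21

1.21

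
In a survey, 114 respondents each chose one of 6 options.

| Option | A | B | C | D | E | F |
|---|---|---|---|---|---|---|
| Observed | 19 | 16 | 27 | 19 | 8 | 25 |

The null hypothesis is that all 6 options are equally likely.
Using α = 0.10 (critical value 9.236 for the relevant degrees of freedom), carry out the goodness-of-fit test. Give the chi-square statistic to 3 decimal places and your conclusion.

Expected count for each of the 6 categories: 114/6 = 19.
cat         O        E   (O−E)²/E
A          19       19     0.0000
B          16       19     0.4737
C          27       19     3.3684
D          19       19     0.0000
E           8       19     6.3684
F          25       19     1.8947
Sum = 12.105
df = 5. Since 12.105 > 9.236, we reject H₀.

12.105; reject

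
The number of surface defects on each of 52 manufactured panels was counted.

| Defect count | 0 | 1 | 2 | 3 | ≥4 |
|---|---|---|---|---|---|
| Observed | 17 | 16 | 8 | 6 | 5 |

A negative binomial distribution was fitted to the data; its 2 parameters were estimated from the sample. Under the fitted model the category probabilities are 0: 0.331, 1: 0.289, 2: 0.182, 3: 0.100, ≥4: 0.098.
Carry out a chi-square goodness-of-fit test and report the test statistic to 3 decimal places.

Expected counts E_i = n·p_i: 52×0.331 = 17.212, 52×0.289 = 15.028, 52×0.182 = 9.464, 52×0.100 = 5.2, 52×0.098 = 5.096.
χ² = (17−17.212)²/17.212 + (16−15.028)²/15.028 + (8−9.464)²/9.464 + (6−5.2)²/5.2 + (5−5.096)²/5.096
   = 0.0026 + 0.0629 + 0.2265 + 0.1231 + 0.0018
Sum = 0.417

0.417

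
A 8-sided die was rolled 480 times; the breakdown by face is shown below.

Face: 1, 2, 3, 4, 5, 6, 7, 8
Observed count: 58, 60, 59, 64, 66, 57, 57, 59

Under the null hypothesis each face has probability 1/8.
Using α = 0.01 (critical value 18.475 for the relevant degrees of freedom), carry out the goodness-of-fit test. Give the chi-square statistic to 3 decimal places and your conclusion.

1.267; do not reject

Expected count for each of the 8 categories: 480/8 = 60.
cat         O        E   (O−E)²/E
1          58       60     0.0667
2          60       60     0.0000
3          59       60     0.0167
4          64       60     0.2667
5          66       60     0.6000
6          57       60     0.1500
7          57       60     0.1500
8          59       60     0.0167
Sum = 1.267
df = 7. Since 1.267 < 18.475, we do not reject H₀.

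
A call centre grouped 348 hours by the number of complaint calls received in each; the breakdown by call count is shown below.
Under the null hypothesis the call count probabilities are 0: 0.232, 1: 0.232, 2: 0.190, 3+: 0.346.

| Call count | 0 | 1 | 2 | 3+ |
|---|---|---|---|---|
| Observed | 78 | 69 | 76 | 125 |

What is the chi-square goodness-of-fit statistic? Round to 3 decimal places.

3.450

Expected counts E_i = n·p_i: 348×0.232 = 80.736, 348×0.232 = 80.736, 348×0.190 = 66.12, 348×0.346 = 120.408.
0: (78 − 80.736)²/80.736 = 7.485696/80.736 = 0.0927
1: (69 − 80.736)²/80.736 = 137.733696/80.736 = 1.7060
2: (76 − 66.12)²/66.12 = 97.6144/66.12 = 1.4763
3+: (125 − 120.408)²/120.408 = 21.086464/120.408 = 0.1751
Sum = 3.450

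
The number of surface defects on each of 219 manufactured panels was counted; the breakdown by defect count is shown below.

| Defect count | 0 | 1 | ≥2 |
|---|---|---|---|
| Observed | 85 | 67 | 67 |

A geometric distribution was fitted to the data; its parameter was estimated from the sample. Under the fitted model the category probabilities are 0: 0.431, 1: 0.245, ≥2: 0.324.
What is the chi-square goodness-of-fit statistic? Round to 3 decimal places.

4.474

Expected counts E_i = n·p_i: 219×0.431 = 94.389, 219×0.245 = 53.655, 219×0.324 = 70.956.
0: (85 − 94.389)²/94.389 = 88.153321/94.389 = 0.9339
1: (67 − 53.655)²/53.655 = 178.089025/53.655 = 3.3192
≥2: (67 − 70.956)²/70.956 = 15.649936/70.956 = 0.2206
Sum = 4.474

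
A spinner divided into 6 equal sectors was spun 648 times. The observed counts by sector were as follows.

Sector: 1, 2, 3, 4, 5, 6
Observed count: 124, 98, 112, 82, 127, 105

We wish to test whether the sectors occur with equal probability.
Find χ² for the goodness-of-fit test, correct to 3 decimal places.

13.130

Expected count for each of the 6 categories: 648/6 = 108.
cat         O        E   (O−E)²/E
1         124      108     2.3704
2          98      108     0.9259
3         112      108     0.1481
4          82      108     6.2593
5         127      108     3.3426
6         105      108     0.0833
Sum = 13.130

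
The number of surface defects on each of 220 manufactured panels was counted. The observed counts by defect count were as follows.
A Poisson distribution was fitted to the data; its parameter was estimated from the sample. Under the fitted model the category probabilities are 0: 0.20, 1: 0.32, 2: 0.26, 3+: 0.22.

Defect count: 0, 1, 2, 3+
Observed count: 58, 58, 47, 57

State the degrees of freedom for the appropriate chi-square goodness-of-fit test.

There are k = 4 categories and 1 parameter estimated from the data, so df = 4 − 1 − 1 = 2.

2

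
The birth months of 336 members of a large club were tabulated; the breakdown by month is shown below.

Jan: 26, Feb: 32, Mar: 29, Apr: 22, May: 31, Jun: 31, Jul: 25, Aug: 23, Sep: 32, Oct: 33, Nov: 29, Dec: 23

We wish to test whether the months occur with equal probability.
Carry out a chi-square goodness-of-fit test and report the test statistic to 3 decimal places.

6.286

Under H₀ each category has probability 1/12, so each expected count is 336/12 = 28.
Jan: (26 − 28)²/28 = 4/28 = 0.1429
Feb: (32 − 28)²/28 = 16/28 = 0.5714
Mar: (29 − 28)²/28 = 1/28 = 0.0357
Apr: (22 − 28)²/28 = 36/28 = 1.2857
May: (31 − 28)²/28 = 9/28 = 0.3214
Jun: (31 − 28)²/28 = 9/28 = 0.3214
Jul: (25 − 28)²/28 = 9/28 = 0.3214
Aug: (23 − 28)²/28 = 25/28 = 0.8929
Sep: (32 − 28)²/28 = 16/28 = 0.5714
Oct: (33 − 28)²/28 = 25/28 = 0.8929
Nov: (29 − 28)²/28 = 1/28 = 0.0357
Dec: (23 − 28)²/28 = 25/28 = 0.8929
Sum = 6.286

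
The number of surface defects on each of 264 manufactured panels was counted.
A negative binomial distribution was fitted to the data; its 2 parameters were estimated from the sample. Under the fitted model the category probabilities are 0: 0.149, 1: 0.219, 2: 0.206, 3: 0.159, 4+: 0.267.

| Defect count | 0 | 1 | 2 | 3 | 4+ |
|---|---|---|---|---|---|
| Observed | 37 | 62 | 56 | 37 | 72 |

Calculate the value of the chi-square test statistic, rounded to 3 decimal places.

1.112

Expected counts E_i = n·p_i: 264×0.149 = 39.336, 264×0.219 = 57.816, 264×0.206 = 54.384, 264×0.159 = 41.976, 264×0.267 = 70.488.
cat         O        E   (O−E)²/E
0          37   39.336     0.1387
1          62   57.816     0.3028
2          56   54.384     0.0480
3          37   41.976     0.5899
4+         72   70.488     0.0324
Sum = 1.112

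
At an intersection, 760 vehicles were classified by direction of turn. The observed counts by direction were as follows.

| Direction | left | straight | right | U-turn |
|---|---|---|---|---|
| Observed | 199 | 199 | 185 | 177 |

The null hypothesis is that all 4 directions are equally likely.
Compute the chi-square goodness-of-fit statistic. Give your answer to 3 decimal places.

1.874

Expected count for each of the 4 categories: 760/4 = 190.
χ² = (199−190)²/190 + (199−190)²/190 + (185−190)²/190 + (177−190)²/190
   = 0.4263 + 0.4263 + 0.1316 + 0.8895
Sum = 1.874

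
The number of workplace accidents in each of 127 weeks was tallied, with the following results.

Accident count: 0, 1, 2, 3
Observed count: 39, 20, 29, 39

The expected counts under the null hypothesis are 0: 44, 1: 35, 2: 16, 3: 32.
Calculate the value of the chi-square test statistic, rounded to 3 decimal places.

χ² = (39−44)²/44 + (20−35)²/35 + (29−16)²/16 + (39−32)²/32
   = 0.5682 + 6.4286 + 10.5625 + 1.5313
Sum = 19.091

19.091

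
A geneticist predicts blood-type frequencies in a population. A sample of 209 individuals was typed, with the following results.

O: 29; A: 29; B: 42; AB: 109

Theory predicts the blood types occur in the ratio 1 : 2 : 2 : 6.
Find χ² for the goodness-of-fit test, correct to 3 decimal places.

Ratio total = 11. Expected counts: 209×1/11 = 19, 209×2/11 = 38, 209×2/11 = 38, 209×6/11 = 114.
cat         O        E   (O−E)²/E
O          29       19     5.2632
A          29       38     2.1316
B          42       38     0.4211
AB        109      114     0.2193
Sum = 8.035

8.035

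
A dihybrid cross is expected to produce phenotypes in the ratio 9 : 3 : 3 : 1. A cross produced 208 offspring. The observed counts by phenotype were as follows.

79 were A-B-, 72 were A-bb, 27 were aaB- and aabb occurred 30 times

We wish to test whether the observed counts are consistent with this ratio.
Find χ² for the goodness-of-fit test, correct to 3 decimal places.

Ratio total = 16. Expected counts: 208×9/16 = 117, 208×3/16 = 39, 208×3/16 = 39, 208×1/16 = 13.
A-B-: (79 − 117)²/117 = 1444/117 = 12.3419
A-bb: (72 − 39)²/39 = 1089/39 = 27.9231
aaB-: (27 − 39)²/39 = 144/39 = 3.6923
aabb: (30 − 13)²/13 = 289/13 = 22.2308
Sum = 66.188

66.188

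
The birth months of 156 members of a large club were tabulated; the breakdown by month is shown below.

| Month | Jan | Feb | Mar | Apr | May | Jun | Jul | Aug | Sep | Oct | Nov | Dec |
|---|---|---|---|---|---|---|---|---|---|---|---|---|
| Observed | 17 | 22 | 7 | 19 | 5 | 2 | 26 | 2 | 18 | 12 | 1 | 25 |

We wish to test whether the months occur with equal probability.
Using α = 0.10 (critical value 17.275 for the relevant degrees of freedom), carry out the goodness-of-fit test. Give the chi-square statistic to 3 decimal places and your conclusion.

Expected count for each of the 12 categories: 156/12 = 13.
Jan: (17 − 13)²/13 = 16/13 = 1.2308
Feb: (22 − 13)²/13 = 81/13 = 6.2308
Mar: (7 − 13)²/13 = 36/13 = 2.7692
Apr: (19 − 13)²/13 = 36/13 = 2.7692
May: (5 − 13)²/13 = 64/13 = 4.9231
Jun: (2 − 13)²/13 = 121/13 = 9.3077
Jul: (26 − 13)²/13 = 169/13 = 13.0000
Aug: (2 − 13)²/13 = 121/13 = 9.3077
Sep: (18 − 13)²/13 = 25/13 = 1.9231
Oct: (12 − 13)²/13 = 1/13 = 0.0769
Nov: (1 − 13)²/13 = 144/13 = 11.0769
Dec: (25 − 13)²/13 = 144/13 = 11.0769
Sum = 73.692
df = 11. Since 73.692 > 17.275, we reject H₀.

73.692; reject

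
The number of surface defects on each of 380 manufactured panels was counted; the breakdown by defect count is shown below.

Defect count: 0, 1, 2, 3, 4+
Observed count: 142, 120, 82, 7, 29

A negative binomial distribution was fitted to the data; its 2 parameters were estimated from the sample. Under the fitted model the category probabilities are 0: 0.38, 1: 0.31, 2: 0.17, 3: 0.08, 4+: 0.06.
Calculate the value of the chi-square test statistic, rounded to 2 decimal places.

24.47

Expected counts E_i = n·p_i: 380×0.38 = 144.4, 380×0.31 = 117.8, 380×0.17 = 64.6, 380×0.08 = 30.4, 380×0.06 = 22.8.
χ² = (142−144.4)²/144.4 + (120−117.8)²/117.8 + (82−64.6)²/64.6 + (7−30.4)²/30.4 + (29−22.8)²/22.8
   = 0.040 + 0.041 + 4.687 + 18.012 + 1.686
Sum = 24.47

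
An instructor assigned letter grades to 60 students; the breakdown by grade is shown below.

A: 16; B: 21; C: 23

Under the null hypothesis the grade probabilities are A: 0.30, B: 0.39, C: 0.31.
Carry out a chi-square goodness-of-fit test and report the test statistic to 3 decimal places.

Expected counts E_i = n·p_i: 60×0.30 = 18, 60×0.39 = 23.4, 60×0.31 = 18.6.
A: (16 − 18)²/18 = 4/18 = 0.2222
B: (21 − 23.4)²/23.4 = 5.76/23.4 = 0.2462
C: (23 − 18.6)²/18.6 = 19.36/18.6 = 1.0409
Sum = 1.509

1.509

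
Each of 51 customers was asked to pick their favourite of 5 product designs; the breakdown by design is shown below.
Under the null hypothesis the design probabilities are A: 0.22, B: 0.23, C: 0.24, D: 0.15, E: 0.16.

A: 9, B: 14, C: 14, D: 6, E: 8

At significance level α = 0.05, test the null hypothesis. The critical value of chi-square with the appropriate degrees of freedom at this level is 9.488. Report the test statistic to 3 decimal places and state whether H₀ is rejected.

Expected counts E_i = n·p_i: 51×0.22 = 11.22, 51×0.23 = 11.73, 51×0.24 = 12.24, 51×0.15 = 7.65, 51×0.16 = 8.16.
χ² = (9−11.22)²/11.22 + (14−11.73)²/11.73 + (14−12.24)²/12.24 + (6−7.65)²/7.65 + (8−8.16)²/8.16
   = 0.4393 + 0.4393 + 0.2531 + 0.3559 + 0.0031
Sum = 1.491
df = 4. Since 1.491 < 9.488, we do not reject H₀.

1.491; do not reject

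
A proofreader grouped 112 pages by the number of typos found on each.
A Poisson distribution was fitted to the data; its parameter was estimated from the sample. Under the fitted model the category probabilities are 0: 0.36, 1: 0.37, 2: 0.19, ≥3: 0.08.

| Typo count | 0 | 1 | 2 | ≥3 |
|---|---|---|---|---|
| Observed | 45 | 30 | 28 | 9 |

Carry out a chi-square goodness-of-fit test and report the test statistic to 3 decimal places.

Expected counts E_i = n·p_i: 112×0.36 = 40.32, 112×0.37 = 41.44, 112×0.19 = 21.28, 112×0.08 = 8.96.
0: (45 − 40.32)²/40.32 = 21.9024/40.32 = 0.5432
1: (30 − 41.44)²/41.44 = 130.8736/41.44 = 3.1581
2: (28 − 21.28)²/21.28 = 45.1584/21.28 = 2.1221
≥3: (9 − 8.96)²/8.96 = 0.0016/8.96 = 0.0002
Sum = 5.824

5.824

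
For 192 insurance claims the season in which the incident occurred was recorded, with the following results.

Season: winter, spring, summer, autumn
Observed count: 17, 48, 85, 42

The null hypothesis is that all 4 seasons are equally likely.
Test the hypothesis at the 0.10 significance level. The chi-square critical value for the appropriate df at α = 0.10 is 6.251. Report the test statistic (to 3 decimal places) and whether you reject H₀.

49.292; reject

Expected count for each of the 4 categories: 192/4 = 48.
χ² = (17−48)²/48 + (48−48)²/48 + (85−48)²/48 + (42−48)²/48
   = 20.0208 + 0.0000 + 28.5208 + 0.7500
Sum = 49.292
df = 3. Since 49.292 > 6.251, we reject H₀.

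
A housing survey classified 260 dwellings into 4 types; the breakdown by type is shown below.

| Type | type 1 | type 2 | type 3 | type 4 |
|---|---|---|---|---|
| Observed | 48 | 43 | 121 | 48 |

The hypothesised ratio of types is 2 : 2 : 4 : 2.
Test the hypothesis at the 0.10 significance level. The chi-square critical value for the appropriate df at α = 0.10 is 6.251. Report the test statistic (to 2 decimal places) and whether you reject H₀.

Ratio total = 10. Expected counts: 260×2/10 = 52, 260×2/10 = 52, 260×4/10 = 104, 260×2/10 = 52.
type 1: (48 − 52)²/52 = 16/52 = 0.308
type 2: (43 − 52)²/52 = 81/52 = 1.558
type 3: (121 − 104)²/104 = 289/104 = 2.779
type 4: (48 − 52)²/52 = 16/52 = 0.308
Sum = 4.95
df = 3. Since 4.95 < 6.251, we do not reject H₀.

4.95; do not reject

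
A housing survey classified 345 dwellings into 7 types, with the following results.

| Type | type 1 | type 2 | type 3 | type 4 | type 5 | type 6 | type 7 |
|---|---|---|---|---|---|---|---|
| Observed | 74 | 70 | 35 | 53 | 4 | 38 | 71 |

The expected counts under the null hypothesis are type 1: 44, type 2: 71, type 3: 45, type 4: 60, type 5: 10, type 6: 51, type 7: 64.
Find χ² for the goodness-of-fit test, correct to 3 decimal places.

31.187

type 1: (74 − 44)²/44 = 900/44 = 20.4545
type 2: (70 − 71)²/71 = 1/71 = 0.0141
type 3: (35 − 45)²/45 = 100/45 = 2.2222
type 4: (53 − 60)²/60 = 49/60 = 0.8167
type 5: (4 − 10)²/10 = 36/10 = 3.6000
type 6: (38 − 51)²/51 = 169/51 = 3.3137
type 7: (71 − 64)²/64 = 49/64 = 0.7656
Sum = 31.187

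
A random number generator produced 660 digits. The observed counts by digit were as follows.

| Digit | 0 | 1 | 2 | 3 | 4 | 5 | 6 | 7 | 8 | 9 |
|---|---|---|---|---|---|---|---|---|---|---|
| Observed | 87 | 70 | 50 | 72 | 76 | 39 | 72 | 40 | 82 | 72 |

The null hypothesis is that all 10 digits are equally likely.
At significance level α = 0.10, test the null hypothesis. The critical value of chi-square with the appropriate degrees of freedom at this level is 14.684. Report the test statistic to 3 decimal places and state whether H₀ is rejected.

39.121; reject

Under H₀ each category has probability 1/10, so each expected count is 660/10 = 66.
χ² = (87−66)²/66 + (70−66)²/66 + (50−66)²/66 + (72−66)²/66 + (76−66)²/66 + (39−66)²/66 + (72−66)²/66 + (40−66)²/66 + (82−66)²/66 + (72−66)²/66
   = 6.6818 + 0.2424 + 3.8788 + 0.5455 + 1.5152 + 11.0455 + 0.5455 + 10.2424 + 3.8788 + 0.5455
Sum = 39.121
df = 9. Since 39.121 > 14.684, we reject H₀.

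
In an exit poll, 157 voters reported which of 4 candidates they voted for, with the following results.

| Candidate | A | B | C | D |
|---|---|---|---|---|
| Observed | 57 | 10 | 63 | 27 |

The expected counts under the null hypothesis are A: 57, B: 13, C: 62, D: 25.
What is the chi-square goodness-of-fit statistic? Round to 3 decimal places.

χ² = (57−57)²/57 + (10−13)²/13 + (63−62)²/62 + (27−25)²/25
   = 0.0000 + 0.6923 + 0.0161 + 0.1600
Sum = 0.868

0.868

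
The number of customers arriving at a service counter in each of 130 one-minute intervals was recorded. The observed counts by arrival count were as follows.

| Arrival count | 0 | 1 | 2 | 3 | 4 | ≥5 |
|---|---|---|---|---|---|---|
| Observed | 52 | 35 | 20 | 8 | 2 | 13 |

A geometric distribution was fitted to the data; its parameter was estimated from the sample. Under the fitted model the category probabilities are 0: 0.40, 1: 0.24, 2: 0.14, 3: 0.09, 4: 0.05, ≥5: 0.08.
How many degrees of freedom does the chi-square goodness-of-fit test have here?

4

There are k = 6 categories and 1 parameter estimated from the data, so df = 6 − 1 − 1 = 4.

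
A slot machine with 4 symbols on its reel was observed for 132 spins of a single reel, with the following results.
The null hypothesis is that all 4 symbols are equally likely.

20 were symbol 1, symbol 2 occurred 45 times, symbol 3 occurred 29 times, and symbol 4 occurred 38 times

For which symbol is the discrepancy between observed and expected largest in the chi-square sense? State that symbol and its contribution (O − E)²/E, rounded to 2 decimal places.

Under H₀ each category has probability 1/4, so each expected count is 132/4 = 33.
χ² = (20−33)²/33 + (45−33)²/33 + (29−33)²/33 + (38−33)²/33
   = 5.121 + 4.364 + 0.485 + 0.758
The largest term is for symbol 1: 5.12.

symbol 1, 5.12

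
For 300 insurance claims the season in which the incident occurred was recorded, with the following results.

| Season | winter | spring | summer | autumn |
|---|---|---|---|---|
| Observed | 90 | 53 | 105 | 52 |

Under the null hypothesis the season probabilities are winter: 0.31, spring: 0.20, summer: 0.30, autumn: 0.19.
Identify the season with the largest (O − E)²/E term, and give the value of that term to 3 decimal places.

Expected counts E_i = n·p_i: 300×0.31 = 93, 300×0.20 = 60, 300×0.30 = 90, 300×0.19 = 57.
cat         O        E   (O−E)²/E
winter     90       93     0.0968
spring     53       60     0.8167
summer    105       90     2.5000
autumn     52       57     0.4386
The largest term is for summer: 2.500.

summer, 2.500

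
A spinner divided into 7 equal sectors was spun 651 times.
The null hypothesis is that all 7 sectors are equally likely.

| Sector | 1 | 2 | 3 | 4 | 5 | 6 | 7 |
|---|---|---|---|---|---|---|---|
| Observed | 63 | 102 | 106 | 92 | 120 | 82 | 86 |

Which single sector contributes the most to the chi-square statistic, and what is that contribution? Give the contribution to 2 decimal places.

1, 9.68

Under H₀ each category has probability 1/7, so each expected count is 651/7 = 93.
cat         O        E   (O−E)²/E
1          63       93      9.677
2         102       93      0.871
3         106       93      1.817
4          92       93      0.011
5         120       93      7.839
6          82       93      1.301
7          86       93      0.527
The largest term is for 1: 9.68.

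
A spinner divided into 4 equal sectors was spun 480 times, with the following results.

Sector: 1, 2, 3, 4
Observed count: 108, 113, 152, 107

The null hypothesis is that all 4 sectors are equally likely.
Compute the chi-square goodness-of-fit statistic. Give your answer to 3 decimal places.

Expected count for each of the 4 categories: 480/4 = 120.
1: (108 − 120)²/120 = 144/120 = 1.2000
2: (113 − 120)²/120 = 49/120 = 0.4083
3: (152 − 120)²/120 = 1024/120 = 8.5333
4: (107 − 120)²/120 = 169/120 = 1.4083
Sum = 11.550

11.550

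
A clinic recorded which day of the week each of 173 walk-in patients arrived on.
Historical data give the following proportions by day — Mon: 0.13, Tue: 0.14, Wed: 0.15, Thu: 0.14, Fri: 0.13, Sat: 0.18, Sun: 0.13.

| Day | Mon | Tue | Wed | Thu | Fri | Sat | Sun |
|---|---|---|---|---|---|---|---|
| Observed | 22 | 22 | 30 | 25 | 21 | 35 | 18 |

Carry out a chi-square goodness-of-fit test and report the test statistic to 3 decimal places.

Expected counts E_i = n·p_i: 173×0.13 = 22.49, 173×0.14 = 24.22, 173×0.15 = 25.95, 173×0.14 = 24.22, 173×0.13 = 22.49, 173×0.18 = 31.14, 173×0.13 = 22.49.
cat         O        E   (O−E)²/E
Mon        22    22.49     0.0107
Tue        22    24.22     0.2035
Wed        30    25.95     0.6321
Thu        25    24.22     0.0251
Fri        21    22.49     0.0987
Sat        35    31.14     0.4785
Sun        18    22.49     0.8964
Sum = 2.345

2.345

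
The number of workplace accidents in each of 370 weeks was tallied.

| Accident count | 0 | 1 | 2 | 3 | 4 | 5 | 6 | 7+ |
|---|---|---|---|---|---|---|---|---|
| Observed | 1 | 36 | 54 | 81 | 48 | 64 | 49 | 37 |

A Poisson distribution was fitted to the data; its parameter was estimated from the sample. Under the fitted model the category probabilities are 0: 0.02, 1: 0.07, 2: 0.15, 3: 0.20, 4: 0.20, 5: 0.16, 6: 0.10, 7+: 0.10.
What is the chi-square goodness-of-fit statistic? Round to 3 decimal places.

23.593

Expected counts E_i = n·p_i: 370×0.02 = 7.4, 370×0.07 = 25.9, 370×0.15 = 55.5, 370×0.20 = 74, 370×0.20 = 74, 370×0.16 = 59.2, 370×0.10 = 37, 370×0.10 = 37.
cat         O        E   (O−E)²/E
0           1      7.4     5.5351
1          36     25.9     3.9386
2          54     55.5     0.0405
3          81       74     0.6622
4          48       74     9.1351
5          64     59.2     0.3892
6          49       37     3.8919
7+         37       37     0.0000
Sum = 23.593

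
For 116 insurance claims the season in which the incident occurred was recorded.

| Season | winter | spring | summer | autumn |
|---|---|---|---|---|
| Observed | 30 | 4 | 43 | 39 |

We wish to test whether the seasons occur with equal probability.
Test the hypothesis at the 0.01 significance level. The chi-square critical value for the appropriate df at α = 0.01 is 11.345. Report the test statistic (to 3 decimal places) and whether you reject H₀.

Under H₀ each category has probability 1/4, so each expected count is 116/4 = 29.
χ² = (30−29)²/29 + (4−29)²/29 + (43−29)²/29 + (39−29)²/29
   = 0.0345 + 21.5517 + 6.7586 + 3.4483
Sum = 31.793
df = 3. Since 31.793 > 11.345, we reject H₀.

31.793; reject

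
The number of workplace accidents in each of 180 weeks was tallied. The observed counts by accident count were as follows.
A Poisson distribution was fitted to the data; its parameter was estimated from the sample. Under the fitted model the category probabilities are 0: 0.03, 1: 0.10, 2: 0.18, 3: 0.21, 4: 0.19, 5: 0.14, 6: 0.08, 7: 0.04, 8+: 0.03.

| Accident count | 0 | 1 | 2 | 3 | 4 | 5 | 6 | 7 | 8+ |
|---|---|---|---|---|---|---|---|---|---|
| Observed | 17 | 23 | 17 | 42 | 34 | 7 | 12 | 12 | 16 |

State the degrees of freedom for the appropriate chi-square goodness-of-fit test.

7

There are k = 9 categories and 1 parameter estimated from the data, so df = 9 − 1 − 1 = 7.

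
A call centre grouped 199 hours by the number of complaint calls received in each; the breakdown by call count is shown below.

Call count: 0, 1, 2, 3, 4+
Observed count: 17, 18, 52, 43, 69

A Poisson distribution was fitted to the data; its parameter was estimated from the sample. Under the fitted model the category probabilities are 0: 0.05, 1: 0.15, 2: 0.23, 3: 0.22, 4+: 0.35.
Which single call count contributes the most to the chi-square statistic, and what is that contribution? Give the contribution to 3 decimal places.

Expected counts E_i = n·p_i: 199×0.05 = 9.95, 199×0.15 = 29.85, 199×0.23 = 45.77, 199×0.22 = 43.78, 199×0.35 = 69.65.
cat         O        E   (O−E)²/E
0          17     9.95     4.9952
1          18    29.85     4.7043
2          52    45.77     0.8480
3          43    43.78     0.0139
4+         69    69.65     0.0061
The largest term is for 0: 4.995.

0, 4.995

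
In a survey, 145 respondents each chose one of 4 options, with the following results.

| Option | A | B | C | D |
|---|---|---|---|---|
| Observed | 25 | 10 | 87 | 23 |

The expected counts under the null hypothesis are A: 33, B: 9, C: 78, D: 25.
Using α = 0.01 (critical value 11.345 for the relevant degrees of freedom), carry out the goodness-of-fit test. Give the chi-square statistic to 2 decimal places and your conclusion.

A: (25 − 33)²/33 = 64/33 = 1.939
B: (10 − 9)²/9 = 1/9 = 0.111
C: (87 − 78)²/78 = 81/78 = 1.038
D: (23 − 25)²/25 = 4/25 = 0.160
Sum = 3.25
df = 3. Since 3.25 < 11.345, we do not reject H₀.

3.25; do not reject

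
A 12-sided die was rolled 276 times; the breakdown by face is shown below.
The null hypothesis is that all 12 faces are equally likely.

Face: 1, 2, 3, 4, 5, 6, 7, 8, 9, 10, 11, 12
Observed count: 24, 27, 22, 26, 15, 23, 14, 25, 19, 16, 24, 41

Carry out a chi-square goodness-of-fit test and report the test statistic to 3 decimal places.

Under H₀ each category has probability 1/12, so each expected count is 276/12 = 23.
1: (24 − 23)²/23 = 1/23 = 0.0435
2: (27 − 23)²/23 = 16/23 = 0.6957
3: (22 − 23)²/23 = 1/23 = 0.0435
4: (26 − 23)²/23 = 9/23 = 0.3913
5: (15 − 23)²/23 = 64/23 = 2.7826
6: (23 − 23)²/23 = 0/23 = 0.0000
7: (14 − 23)²/23 = 81/23 = 3.5217
8: (25 − 23)²/23 = 4/23 = 0.1739
9: (19 − 23)²/23 = 16/23 = 0.6957
10: (16 − 23)²/23 = 49/23 = 2.1304
11: (24 − 23)²/23 = 1/23 = 0.0435
12: (41 − 23)²/23 = 324/23 = 14.0870
Sum = 24.609

24.609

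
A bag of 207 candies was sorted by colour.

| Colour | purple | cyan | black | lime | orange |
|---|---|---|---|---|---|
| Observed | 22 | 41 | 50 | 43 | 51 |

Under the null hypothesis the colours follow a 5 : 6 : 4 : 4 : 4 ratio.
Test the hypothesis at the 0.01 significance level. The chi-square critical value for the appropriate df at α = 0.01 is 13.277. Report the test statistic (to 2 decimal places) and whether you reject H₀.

27.94; reject

Ratio total = 23. Expected counts: 207×5/23 = 45, 207×6/23 = 54, 207×4/23 = 36, 207×4/23 = 36, 207×4/23 = 36.
purple: (22 − 45)²/45 = 529/45 = 11.756
cyan: (41 − 54)²/54 = 169/54 = 3.130
black: (50 − 36)²/36 = 196/36 = 5.444
lime: (43 − 36)²/36 = 49/36 = 1.361
orange: (51 − 36)²/36 = 225/36 = 6.250
Sum = 27.94
df = 4. Since 27.94 > 13.277, we reject H₀.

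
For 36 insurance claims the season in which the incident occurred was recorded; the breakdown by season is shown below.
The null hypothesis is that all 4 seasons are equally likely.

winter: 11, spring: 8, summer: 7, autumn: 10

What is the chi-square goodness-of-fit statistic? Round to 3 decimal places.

Under H₀ each category has probability 1/4, so each expected count is 36/4 = 9.
χ² = (11−9)²/9 + (8−9)²/9 + (7−9)²/9 + (10−9)²/9
   = 0.4444 + 0.1111 + 0.4444 + 0.1111
Sum = 1.111

1.111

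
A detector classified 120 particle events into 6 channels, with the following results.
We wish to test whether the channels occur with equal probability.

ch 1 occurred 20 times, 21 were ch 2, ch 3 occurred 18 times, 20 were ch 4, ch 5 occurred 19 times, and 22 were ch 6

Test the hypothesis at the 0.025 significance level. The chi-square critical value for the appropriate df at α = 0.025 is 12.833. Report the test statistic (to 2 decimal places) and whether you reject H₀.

Under H₀ each category has probability 1/6, so each expected count is 120/6 = 20.
cat         O        E   (O−E)²/E
ch 1       20       20      0.000
ch 2       21       20      0.050
ch 3       18       20      0.200
ch 4       20       20      0.000
ch 5       19       20      0.050
ch 6       22       20      0.200
Sum = 0.50
df = 5. Since 0.50 < 12.833, we do not reject H₀.

0.50; do not reject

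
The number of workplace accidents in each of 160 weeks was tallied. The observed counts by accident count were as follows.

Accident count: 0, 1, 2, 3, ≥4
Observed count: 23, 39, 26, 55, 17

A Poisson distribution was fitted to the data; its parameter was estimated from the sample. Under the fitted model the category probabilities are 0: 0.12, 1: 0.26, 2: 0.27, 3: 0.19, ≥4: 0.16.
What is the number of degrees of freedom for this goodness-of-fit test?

There are k = 5 categories and 1 parameter estimated from the data, so df = 5 − 1 − 1 = 3.

3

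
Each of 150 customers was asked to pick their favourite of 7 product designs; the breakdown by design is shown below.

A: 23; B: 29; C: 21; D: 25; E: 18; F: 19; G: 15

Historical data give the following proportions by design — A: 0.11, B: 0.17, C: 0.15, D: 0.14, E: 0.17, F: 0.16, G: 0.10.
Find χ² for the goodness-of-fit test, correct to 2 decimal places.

7.15

Expected counts E_i = n·p_i: 150×0.11 = 16.5, 150×0.17 = 25.5, 150×0.15 = 22.5, 150×0.14 = 21, 150×0.17 = 25.5, 150×0.16 = 24, 150×0.10 = 15.
χ² = (23−16.5)²/16.5 + (29−25.5)²/25.5 + (21−22.5)²/22.5 + (25−21)²/21 + (18−25.5)²/25.5 + (19−24)²/24 + (15−15)²/15
   = 2.561 + 0.480 + 0.100 + 0.762 + 2.206 + 1.042 + 0.000
Sum = 7.15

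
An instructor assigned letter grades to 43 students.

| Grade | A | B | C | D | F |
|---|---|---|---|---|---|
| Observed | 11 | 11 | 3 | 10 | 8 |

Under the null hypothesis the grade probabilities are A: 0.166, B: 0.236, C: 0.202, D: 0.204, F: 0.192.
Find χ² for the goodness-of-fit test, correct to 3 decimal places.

Expected counts E_i = n·p_i: 43×0.166 = 7.138, 43×0.236 = 10.148, 43×0.202 = 8.686, 43×0.204 = 8.772, 43×0.192 = 8.256.
A: (11 − 7.138)²/7.138 = 14.915044/7.138 = 2.0895
B: (11 − 10.148)²/10.148 = 0.725904/10.148 = 0.0715
C: (3 − 8.686)²/8.686 = 32.330596/8.686 = 3.7222
D: (10 − 8.772)²/8.772 = 1.507984/8.772 = 0.1719
F: (8 − 8.256)²/8.256 = 0.065536/8.256 = 0.0079
Sum = 6.063

6.063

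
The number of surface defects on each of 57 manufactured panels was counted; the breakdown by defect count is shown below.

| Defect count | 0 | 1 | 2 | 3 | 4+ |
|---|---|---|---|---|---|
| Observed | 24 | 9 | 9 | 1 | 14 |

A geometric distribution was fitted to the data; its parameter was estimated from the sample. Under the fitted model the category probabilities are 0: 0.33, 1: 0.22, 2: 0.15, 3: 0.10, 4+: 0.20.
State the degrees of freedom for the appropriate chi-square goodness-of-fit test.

3

There are k = 5 categories and 1 parameter estimated from the data, so df = 5 − 1 − 1 = 3.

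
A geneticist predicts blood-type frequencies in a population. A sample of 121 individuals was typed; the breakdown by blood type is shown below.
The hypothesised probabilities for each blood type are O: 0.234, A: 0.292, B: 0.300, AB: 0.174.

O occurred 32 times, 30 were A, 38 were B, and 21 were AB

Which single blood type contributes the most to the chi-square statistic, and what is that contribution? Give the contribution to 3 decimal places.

A, 0.805

Expected counts E_i = n·p_i: 121×0.234 = 28.314, 121×0.292 = 35.332, 121×0.300 = 36.3, 121×0.174 = 21.054.
O: (32 − 28.314)²/28.314 = 13.586596/28.314 = 0.4799
A: (30 − 35.332)²/35.332 = 28.430224/35.332 = 0.8047
B: (38 − 36.3)²/36.3 = 2.89/36.3 = 0.0796
AB: (21 − 21.054)²/21.054 = 0.002916/21.054 = 0.0001
The largest term is for A: 0.805.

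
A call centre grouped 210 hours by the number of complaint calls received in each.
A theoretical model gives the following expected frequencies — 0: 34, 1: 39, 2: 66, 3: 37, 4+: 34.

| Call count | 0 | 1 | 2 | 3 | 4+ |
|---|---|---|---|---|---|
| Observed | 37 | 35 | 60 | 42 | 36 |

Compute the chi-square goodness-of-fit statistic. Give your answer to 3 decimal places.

2.014

cat         O        E   (O−E)²/E
0          37       34     0.2647
1          35       39     0.4103
2          60       66     0.5455
3          42       37     0.6757
4+         36       34     0.1176
Sum = 2.014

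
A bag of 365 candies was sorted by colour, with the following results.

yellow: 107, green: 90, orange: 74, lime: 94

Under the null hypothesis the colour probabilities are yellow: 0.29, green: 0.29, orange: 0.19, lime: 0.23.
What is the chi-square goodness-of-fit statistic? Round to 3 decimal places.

3.901

Expected counts E_i = n·p_i: 365×0.29 = 105.85, 365×0.29 = 105.85, 365×0.19 = 69.35, 365×0.23 = 83.95.
cat         O        E   (O−E)²/E
yellow    107   105.85     0.0125
green      90   105.85     2.3734
orange     74    69.35     0.3118
lime       94    83.95     1.2031
Sum = 3.901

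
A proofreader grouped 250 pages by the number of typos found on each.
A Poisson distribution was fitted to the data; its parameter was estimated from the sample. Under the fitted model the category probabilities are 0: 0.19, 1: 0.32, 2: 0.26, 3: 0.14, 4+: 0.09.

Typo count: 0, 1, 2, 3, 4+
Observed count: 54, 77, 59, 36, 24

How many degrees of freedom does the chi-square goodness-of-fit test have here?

3

There are k = 5 categories and 1 parameter estimated from the data, so df = 5 − 1 − 1 = 3.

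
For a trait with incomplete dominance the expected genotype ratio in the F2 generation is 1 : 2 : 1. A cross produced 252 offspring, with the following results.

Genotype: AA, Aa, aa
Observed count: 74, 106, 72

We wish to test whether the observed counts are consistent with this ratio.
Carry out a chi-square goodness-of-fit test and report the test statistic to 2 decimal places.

Ratio total = 4. Expected counts: 252×1/4 = 63, 252×2/4 = 126, 252×1/4 = 63.
cat         O        E   (O−E)²/E
AA         74       63      1.921
Aa        106      126      3.175
aa         72       63      1.286
Sum = 6.38

6.38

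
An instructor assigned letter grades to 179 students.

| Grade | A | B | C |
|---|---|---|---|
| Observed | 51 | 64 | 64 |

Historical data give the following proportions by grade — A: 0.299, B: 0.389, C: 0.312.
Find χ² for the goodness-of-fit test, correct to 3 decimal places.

Expected counts E_i = n·p_i: 179×0.299 = 53.521, 179×0.389 = 69.631, 179×0.312 = 55.848.
χ² = (51−53.521)²/53.521 + (64−69.631)²/69.631 + (64−55.848)²/55.848
   = 0.1187 + 0.4554 + 1.1899
Sum = 1.764

1.764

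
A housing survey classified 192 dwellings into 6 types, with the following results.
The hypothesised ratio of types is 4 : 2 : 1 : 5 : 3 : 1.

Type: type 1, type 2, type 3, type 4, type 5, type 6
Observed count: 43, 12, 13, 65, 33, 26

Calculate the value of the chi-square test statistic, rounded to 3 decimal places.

Ratio total = 16. Expected counts: 192×4/16 = 48, 192×2/16 = 24, 192×1/16 = 12, 192×5/16 = 60, 192×3/16 = 36, 192×1/16 = 12.
χ² = (43−48)²/48 + (12−24)²/24 + (13−12)²/12 + (65−60)²/60 + (33−36)²/36 + (26−12)²/12
   = 0.5208 + 6.0000 + 0.0833 + 0.4167 + 0.2500 + 16.3333
Sum = 23.604

23.604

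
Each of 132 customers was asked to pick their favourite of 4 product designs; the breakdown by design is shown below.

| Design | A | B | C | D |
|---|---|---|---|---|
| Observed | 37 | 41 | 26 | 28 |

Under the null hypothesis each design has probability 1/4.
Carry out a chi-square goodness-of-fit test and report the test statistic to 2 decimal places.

4.67

Under H₀ each category has probability 1/4, so each expected count is 132/4 = 33.
cat         O        E   (O−E)²/E
A          37       33      0.485
B          41       33      1.939
C          26       33      1.485
D          28       33      0.758
Sum = 4.67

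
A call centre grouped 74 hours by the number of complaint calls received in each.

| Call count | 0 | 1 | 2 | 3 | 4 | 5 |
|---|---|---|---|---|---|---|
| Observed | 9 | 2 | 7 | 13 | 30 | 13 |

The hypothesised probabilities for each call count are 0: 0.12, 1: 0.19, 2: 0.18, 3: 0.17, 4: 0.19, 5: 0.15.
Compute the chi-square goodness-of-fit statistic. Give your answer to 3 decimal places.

Expected counts E_i = n·p_i: 74×0.12 = 8.88, 74×0.19 = 14.06, 74×0.18 = 13.32, 74×0.17 = 12.58, 74×0.19 = 14.06, 74×0.15 = 11.1.
0: (9 − 8.88)²/8.88 = 0.0144/8.88 = 0.0016
1: (2 − 14.06)²/14.06 = 145.4436/14.06 = 10.3445
2: (7 − 13.32)²/13.32 = 39.9424/13.32 = 2.9987
3: (13 − 12.58)²/12.58 = 0.1764/12.58 = 0.0140
4: (30 − 14.06)²/14.06 = 254.0836/14.06 = 18.0714
5: (13 − 11.1)²/11.1 = 3.61/11.1 = 0.3252
Sum = 31.755

31.755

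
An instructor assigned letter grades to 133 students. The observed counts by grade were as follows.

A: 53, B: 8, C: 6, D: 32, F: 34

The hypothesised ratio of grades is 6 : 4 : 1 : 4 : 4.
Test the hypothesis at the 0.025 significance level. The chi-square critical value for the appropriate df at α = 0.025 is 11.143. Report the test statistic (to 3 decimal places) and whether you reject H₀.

Ratio total = 19. Expected counts: 133×6/19 = 42, 133×4/19 = 28, 133×1/19 = 7, 133×4/19 = 28, 133×4/19 = 28.
cat         O        E   (O−E)²/E
A          53       42     2.8810
B           8       28    14.2857
C           6        7     0.1429
D          32       28     0.5714
F          34       28     1.2857
Sum = 19.167
df = 4. Since 19.167 > 11.143, we reject H₀.

19.167; reject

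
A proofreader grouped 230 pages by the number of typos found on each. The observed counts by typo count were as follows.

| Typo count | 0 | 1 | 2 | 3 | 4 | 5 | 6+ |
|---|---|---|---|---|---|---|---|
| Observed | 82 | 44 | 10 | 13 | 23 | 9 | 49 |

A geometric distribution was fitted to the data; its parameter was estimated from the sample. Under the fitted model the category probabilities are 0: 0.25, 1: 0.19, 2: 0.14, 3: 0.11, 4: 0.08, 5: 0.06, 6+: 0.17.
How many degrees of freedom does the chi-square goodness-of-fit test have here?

5

There are k = 7 categories and 1 parameter estimated from the data, so df = 7 − 1 − 1 = 5.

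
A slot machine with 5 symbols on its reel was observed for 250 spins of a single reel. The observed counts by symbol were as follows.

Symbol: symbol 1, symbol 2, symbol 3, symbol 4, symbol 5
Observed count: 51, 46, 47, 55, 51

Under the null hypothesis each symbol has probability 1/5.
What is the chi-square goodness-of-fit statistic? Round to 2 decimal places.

Under H₀ each category has probability 1/5, so each expected count is 250/5 = 50.
χ² = (51−50)²/50 + (46−50)²/50 + (47−50)²/50 + (55−50)²/50 + (51−50)²/50
   = 0.020 + 0.320 + 0.180 + 0.500 + 0.020
Sum = 1.04

1.04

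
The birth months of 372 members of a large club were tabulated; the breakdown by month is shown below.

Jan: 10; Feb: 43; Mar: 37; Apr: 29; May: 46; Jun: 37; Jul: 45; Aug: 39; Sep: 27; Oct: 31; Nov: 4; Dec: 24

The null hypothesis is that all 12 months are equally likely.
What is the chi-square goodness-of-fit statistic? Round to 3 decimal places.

Under H₀ each category has probability 1/12, so each expected count is 372/12 = 31.
χ² = (10−31)²/31 + (43−31)²/31 + (37−31)²/31 + (29−31)²/31 + (46−31)²/31 + (37−31)²/31 + (45−31)²/31 + (39−31)²/31 + (27−31)²/31 + (31−31)²/31 + (4−31)²/31 + (24−31)²/31
   = 14.2258 + 4.6452 + 1.1613 + 0.1290 + 7.2581 + 1.1613 + 6.3226 + 2.0645 + 0.5161 + 0.0000 + 23.5161 + 1.5806
Sum = 62.581

62.581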